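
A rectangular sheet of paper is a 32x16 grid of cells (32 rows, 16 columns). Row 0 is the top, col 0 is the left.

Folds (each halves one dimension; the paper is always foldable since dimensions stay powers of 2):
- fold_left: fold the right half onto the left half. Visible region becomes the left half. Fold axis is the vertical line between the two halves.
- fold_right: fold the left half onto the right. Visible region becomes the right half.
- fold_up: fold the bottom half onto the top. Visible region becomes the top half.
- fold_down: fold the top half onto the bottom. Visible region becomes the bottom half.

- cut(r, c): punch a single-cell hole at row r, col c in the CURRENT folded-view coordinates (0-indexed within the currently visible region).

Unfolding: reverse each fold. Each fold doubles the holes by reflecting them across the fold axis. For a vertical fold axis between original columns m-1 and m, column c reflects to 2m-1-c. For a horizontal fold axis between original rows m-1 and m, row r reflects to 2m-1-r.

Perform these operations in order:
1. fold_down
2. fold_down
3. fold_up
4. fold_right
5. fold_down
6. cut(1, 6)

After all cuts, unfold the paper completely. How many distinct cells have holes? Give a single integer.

Op 1 fold_down: fold axis h@16; visible region now rows[16,32) x cols[0,16) = 16x16
Op 2 fold_down: fold axis h@24; visible region now rows[24,32) x cols[0,16) = 8x16
Op 3 fold_up: fold axis h@28; visible region now rows[24,28) x cols[0,16) = 4x16
Op 4 fold_right: fold axis v@8; visible region now rows[24,28) x cols[8,16) = 4x8
Op 5 fold_down: fold axis h@26; visible region now rows[26,28) x cols[8,16) = 2x8
Op 6 cut(1, 6): punch at orig (27,14); cuts so far [(27, 14)]; region rows[26,28) x cols[8,16) = 2x8
Unfold 1 (reflect across h@26): 2 holes -> [(24, 14), (27, 14)]
Unfold 2 (reflect across v@8): 4 holes -> [(24, 1), (24, 14), (27, 1), (27, 14)]
Unfold 3 (reflect across h@28): 8 holes -> [(24, 1), (24, 14), (27, 1), (27, 14), (28, 1), (28, 14), (31, 1), (31, 14)]
Unfold 4 (reflect across h@24): 16 holes -> [(16, 1), (16, 14), (19, 1), (19, 14), (20, 1), (20, 14), (23, 1), (23, 14), (24, 1), (24, 14), (27, 1), (27, 14), (28, 1), (28, 14), (31, 1), (31, 14)]
Unfold 5 (reflect across h@16): 32 holes -> [(0, 1), (0, 14), (3, 1), (3, 14), (4, 1), (4, 14), (7, 1), (7, 14), (8, 1), (8, 14), (11, 1), (11, 14), (12, 1), (12, 14), (15, 1), (15, 14), (16, 1), (16, 14), (19, 1), (19, 14), (20, 1), (20, 14), (23, 1), (23, 14), (24, 1), (24, 14), (27, 1), (27, 14), (28, 1), (28, 14), (31, 1), (31, 14)]

Answer: 32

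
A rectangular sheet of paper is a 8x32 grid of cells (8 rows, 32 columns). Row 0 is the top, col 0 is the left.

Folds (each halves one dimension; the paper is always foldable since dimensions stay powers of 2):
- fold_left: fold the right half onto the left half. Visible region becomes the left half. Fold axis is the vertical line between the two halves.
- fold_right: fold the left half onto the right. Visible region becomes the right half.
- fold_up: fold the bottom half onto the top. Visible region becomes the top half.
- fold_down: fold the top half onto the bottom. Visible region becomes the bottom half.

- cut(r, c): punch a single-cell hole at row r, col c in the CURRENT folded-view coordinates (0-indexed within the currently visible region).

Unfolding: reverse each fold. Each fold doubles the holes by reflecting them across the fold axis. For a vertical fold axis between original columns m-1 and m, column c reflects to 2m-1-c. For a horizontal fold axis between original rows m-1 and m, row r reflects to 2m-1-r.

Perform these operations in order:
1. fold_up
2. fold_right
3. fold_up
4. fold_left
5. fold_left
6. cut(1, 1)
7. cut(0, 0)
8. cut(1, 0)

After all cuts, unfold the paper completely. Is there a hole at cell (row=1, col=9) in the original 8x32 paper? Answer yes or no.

Op 1 fold_up: fold axis h@4; visible region now rows[0,4) x cols[0,32) = 4x32
Op 2 fold_right: fold axis v@16; visible region now rows[0,4) x cols[16,32) = 4x16
Op 3 fold_up: fold axis h@2; visible region now rows[0,2) x cols[16,32) = 2x16
Op 4 fold_left: fold axis v@24; visible region now rows[0,2) x cols[16,24) = 2x8
Op 5 fold_left: fold axis v@20; visible region now rows[0,2) x cols[16,20) = 2x4
Op 6 cut(1, 1): punch at orig (1,17); cuts so far [(1, 17)]; region rows[0,2) x cols[16,20) = 2x4
Op 7 cut(0, 0): punch at orig (0,16); cuts so far [(0, 16), (1, 17)]; region rows[0,2) x cols[16,20) = 2x4
Op 8 cut(1, 0): punch at orig (1,16); cuts so far [(0, 16), (1, 16), (1, 17)]; region rows[0,2) x cols[16,20) = 2x4
Unfold 1 (reflect across v@20): 6 holes -> [(0, 16), (0, 23), (1, 16), (1, 17), (1, 22), (1, 23)]
Unfold 2 (reflect across v@24): 12 holes -> [(0, 16), (0, 23), (0, 24), (0, 31), (1, 16), (1, 17), (1, 22), (1, 23), (1, 24), (1, 25), (1, 30), (1, 31)]
Unfold 3 (reflect across h@2): 24 holes -> [(0, 16), (0, 23), (0, 24), (0, 31), (1, 16), (1, 17), (1, 22), (1, 23), (1, 24), (1, 25), (1, 30), (1, 31), (2, 16), (2, 17), (2, 22), (2, 23), (2, 24), (2, 25), (2, 30), (2, 31), (3, 16), (3, 23), (3, 24), (3, 31)]
Unfold 4 (reflect across v@16): 48 holes -> [(0, 0), (0, 7), (0, 8), (0, 15), (0, 16), (0, 23), (0, 24), (0, 31), (1, 0), (1, 1), (1, 6), (1, 7), (1, 8), (1, 9), (1, 14), (1, 15), (1, 16), (1, 17), (1, 22), (1, 23), (1, 24), (1, 25), (1, 30), (1, 31), (2, 0), (2, 1), (2, 6), (2, 7), (2, 8), (2, 9), (2, 14), (2, 15), (2, 16), (2, 17), (2, 22), (2, 23), (2, 24), (2, 25), (2, 30), (2, 31), (3, 0), (3, 7), (3, 8), (3, 15), (3, 16), (3, 23), (3, 24), (3, 31)]
Unfold 5 (reflect across h@4): 96 holes -> [(0, 0), (0, 7), (0, 8), (0, 15), (0, 16), (0, 23), (0, 24), (0, 31), (1, 0), (1, 1), (1, 6), (1, 7), (1, 8), (1, 9), (1, 14), (1, 15), (1, 16), (1, 17), (1, 22), (1, 23), (1, 24), (1, 25), (1, 30), (1, 31), (2, 0), (2, 1), (2, 6), (2, 7), (2, 8), (2, 9), (2, 14), (2, 15), (2, 16), (2, 17), (2, 22), (2, 23), (2, 24), (2, 25), (2, 30), (2, 31), (3, 0), (3, 7), (3, 8), (3, 15), (3, 16), (3, 23), (3, 24), (3, 31), (4, 0), (4, 7), (4, 8), (4, 15), (4, 16), (4, 23), (4, 24), (4, 31), (5, 0), (5, 1), (5, 6), (5, 7), (5, 8), (5, 9), (5, 14), (5, 15), (5, 16), (5, 17), (5, 22), (5, 23), (5, 24), (5, 25), (5, 30), (5, 31), (6, 0), (6, 1), (6, 6), (6, 7), (6, 8), (6, 9), (6, 14), (6, 15), (6, 16), (6, 17), (6, 22), (6, 23), (6, 24), (6, 25), (6, 30), (6, 31), (7, 0), (7, 7), (7, 8), (7, 15), (7, 16), (7, 23), (7, 24), (7, 31)]
Holes: [(0, 0), (0, 7), (0, 8), (0, 15), (0, 16), (0, 23), (0, 24), (0, 31), (1, 0), (1, 1), (1, 6), (1, 7), (1, 8), (1, 9), (1, 14), (1, 15), (1, 16), (1, 17), (1, 22), (1, 23), (1, 24), (1, 25), (1, 30), (1, 31), (2, 0), (2, 1), (2, 6), (2, 7), (2, 8), (2, 9), (2, 14), (2, 15), (2, 16), (2, 17), (2, 22), (2, 23), (2, 24), (2, 25), (2, 30), (2, 31), (3, 0), (3, 7), (3, 8), (3, 15), (3, 16), (3, 23), (3, 24), (3, 31), (4, 0), (4, 7), (4, 8), (4, 15), (4, 16), (4, 23), (4, 24), (4, 31), (5, 0), (5, 1), (5, 6), (5, 7), (5, 8), (5, 9), (5, 14), (5, 15), (5, 16), (5, 17), (5, 22), (5, 23), (5, 24), (5, 25), (5, 30), (5, 31), (6, 0), (6, 1), (6, 6), (6, 7), (6, 8), (6, 9), (6, 14), (6, 15), (6, 16), (6, 17), (6, 22), (6, 23), (6, 24), (6, 25), (6, 30), (6, 31), (7, 0), (7, 7), (7, 8), (7, 15), (7, 16), (7, 23), (7, 24), (7, 31)]

Answer: yes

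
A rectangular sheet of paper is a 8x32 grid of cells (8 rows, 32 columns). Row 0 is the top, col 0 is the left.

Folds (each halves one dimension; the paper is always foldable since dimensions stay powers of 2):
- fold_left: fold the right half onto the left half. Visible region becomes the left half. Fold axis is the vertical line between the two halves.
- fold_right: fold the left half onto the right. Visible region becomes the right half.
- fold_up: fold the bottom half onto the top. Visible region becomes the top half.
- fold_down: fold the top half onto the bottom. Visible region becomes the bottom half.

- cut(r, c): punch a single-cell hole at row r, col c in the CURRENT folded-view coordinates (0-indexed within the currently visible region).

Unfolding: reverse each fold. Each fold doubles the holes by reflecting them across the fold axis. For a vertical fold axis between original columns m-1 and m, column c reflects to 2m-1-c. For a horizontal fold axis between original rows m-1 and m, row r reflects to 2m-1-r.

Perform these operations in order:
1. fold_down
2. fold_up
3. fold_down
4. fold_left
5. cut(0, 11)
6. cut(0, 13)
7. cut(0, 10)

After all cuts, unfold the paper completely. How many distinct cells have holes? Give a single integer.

Op 1 fold_down: fold axis h@4; visible region now rows[4,8) x cols[0,32) = 4x32
Op 2 fold_up: fold axis h@6; visible region now rows[4,6) x cols[0,32) = 2x32
Op 3 fold_down: fold axis h@5; visible region now rows[5,6) x cols[0,32) = 1x32
Op 4 fold_left: fold axis v@16; visible region now rows[5,6) x cols[0,16) = 1x16
Op 5 cut(0, 11): punch at orig (5,11); cuts so far [(5, 11)]; region rows[5,6) x cols[0,16) = 1x16
Op 6 cut(0, 13): punch at orig (5,13); cuts so far [(5, 11), (5, 13)]; region rows[5,6) x cols[0,16) = 1x16
Op 7 cut(0, 10): punch at orig (5,10); cuts so far [(5, 10), (5, 11), (5, 13)]; region rows[5,6) x cols[0,16) = 1x16
Unfold 1 (reflect across v@16): 6 holes -> [(5, 10), (5, 11), (5, 13), (5, 18), (5, 20), (5, 21)]
Unfold 2 (reflect across h@5): 12 holes -> [(4, 10), (4, 11), (4, 13), (4, 18), (4, 20), (4, 21), (5, 10), (5, 11), (5, 13), (5, 18), (5, 20), (5, 21)]
Unfold 3 (reflect across h@6): 24 holes -> [(4, 10), (4, 11), (4, 13), (4, 18), (4, 20), (4, 21), (5, 10), (5, 11), (5, 13), (5, 18), (5, 20), (5, 21), (6, 10), (6, 11), (6, 13), (6, 18), (6, 20), (6, 21), (7, 10), (7, 11), (7, 13), (7, 18), (7, 20), (7, 21)]
Unfold 4 (reflect across h@4): 48 holes -> [(0, 10), (0, 11), (0, 13), (0, 18), (0, 20), (0, 21), (1, 10), (1, 11), (1, 13), (1, 18), (1, 20), (1, 21), (2, 10), (2, 11), (2, 13), (2, 18), (2, 20), (2, 21), (3, 10), (3, 11), (3, 13), (3, 18), (3, 20), (3, 21), (4, 10), (4, 11), (4, 13), (4, 18), (4, 20), (4, 21), (5, 10), (5, 11), (5, 13), (5, 18), (5, 20), (5, 21), (6, 10), (6, 11), (6, 13), (6, 18), (6, 20), (6, 21), (7, 10), (7, 11), (7, 13), (7, 18), (7, 20), (7, 21)]

Answer: 48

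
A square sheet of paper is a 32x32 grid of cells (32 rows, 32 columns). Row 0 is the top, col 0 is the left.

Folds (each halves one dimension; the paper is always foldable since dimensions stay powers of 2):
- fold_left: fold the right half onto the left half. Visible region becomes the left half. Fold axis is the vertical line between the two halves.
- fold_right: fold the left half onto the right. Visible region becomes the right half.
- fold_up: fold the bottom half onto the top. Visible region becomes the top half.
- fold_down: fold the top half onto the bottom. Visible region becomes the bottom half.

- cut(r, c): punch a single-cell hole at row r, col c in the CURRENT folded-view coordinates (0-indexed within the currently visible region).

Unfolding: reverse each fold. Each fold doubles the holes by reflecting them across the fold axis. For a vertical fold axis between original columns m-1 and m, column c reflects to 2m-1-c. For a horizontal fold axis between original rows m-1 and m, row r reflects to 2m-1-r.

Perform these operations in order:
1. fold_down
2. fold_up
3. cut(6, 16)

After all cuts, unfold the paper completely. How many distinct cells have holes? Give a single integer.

Answer: 4

Derivation:
Op 1 fold_down: fold axis h@16; visible region now rows[16,32) x cols[0,32) = 16x32
Op 2 fold_up: fold axis h@24; visible region now rows[16,24) x cols[0,32) = 8x32
Op 3 cut(6, 16): punch at orig (22,16); cuts so far [(22, 16)]; region rows[16,24) x cols[0,32) = 8x32
Unfold 1 (reflect across h@24): 2 holes -> [(22, 16), (25, 16)]
Unfold 2 (reflect across h@16): 4 holes -> [(6, 16), (9, 16), (22, 16), (25, 16)]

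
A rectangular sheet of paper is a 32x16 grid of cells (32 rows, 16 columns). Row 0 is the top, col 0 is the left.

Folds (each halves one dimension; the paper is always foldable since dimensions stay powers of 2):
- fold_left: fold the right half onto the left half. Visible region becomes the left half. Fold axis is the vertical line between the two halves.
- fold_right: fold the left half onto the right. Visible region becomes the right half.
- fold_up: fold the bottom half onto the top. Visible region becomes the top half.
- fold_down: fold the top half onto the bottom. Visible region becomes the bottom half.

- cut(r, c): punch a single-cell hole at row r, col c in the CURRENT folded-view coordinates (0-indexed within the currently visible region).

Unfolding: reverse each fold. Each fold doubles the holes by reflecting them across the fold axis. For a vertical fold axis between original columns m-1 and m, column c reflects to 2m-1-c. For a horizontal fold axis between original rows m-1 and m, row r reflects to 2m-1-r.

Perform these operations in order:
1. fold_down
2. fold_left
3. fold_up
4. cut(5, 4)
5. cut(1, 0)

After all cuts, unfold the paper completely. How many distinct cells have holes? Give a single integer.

Answer: 16

Derivation:
Op 1 fold_down: fold axis h@16; visible region now rows[16,32) x cols[0,16) = 16x16
Op 2 fold_left: fold axis v@8; visible region now rows[16,32) x cols[0,8) = 16x8
Op 3 fold_up: fold axis h@24; visible region now rows[16,24) x cols[0,8) = 8x8
Op 4 cut(5, 4): punch at orig (21,4); cuts so far [(21, 4)]; region rows[16,24) x cols[0,8) = 8x8
Op 5 cut(1, 0): punch at orig (17,0); cuts so far [(17, 0), (21, 4)]; region rows[16,24) x cols[0,8) = 8x8
Unfold 1 (reflect across h@24): 4 holes -> [(17, 0), (21, 4), (26, 4), (30, 0)]
Unfold 2 (reflect across v@8): 8 holes -> [(17, 0), (17, 15), (21, 4), (21, 11), (26, 4), (26, 11), (30, 0), (30, 15)]
Unfold 3 (reflect across h@16): 16 holes -> [(1, 0), (1, 15), (5, 4), (5, 11), (10, 4), (10, 11), (14, 0), (14, 15), (17, 0), (17, 15), (21, 4), (21, 11), (26, 4), (26, 11), (30, 0), (30, 15)]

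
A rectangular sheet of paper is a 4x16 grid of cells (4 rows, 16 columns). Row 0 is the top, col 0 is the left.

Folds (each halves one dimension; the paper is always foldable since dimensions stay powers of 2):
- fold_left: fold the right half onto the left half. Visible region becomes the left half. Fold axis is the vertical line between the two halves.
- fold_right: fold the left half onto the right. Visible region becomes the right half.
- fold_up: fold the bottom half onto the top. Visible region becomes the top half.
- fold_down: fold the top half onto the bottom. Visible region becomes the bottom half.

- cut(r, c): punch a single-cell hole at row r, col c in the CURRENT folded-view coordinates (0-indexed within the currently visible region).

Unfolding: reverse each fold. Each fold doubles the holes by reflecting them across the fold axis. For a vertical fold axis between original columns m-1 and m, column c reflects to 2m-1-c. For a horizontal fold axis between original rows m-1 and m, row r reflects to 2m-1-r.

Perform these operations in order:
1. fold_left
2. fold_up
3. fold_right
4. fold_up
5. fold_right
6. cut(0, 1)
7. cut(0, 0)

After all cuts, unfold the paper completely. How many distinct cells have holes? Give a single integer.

Answer: 64

Derivation:
Op 1 fold_left: fold axis v@8; visible region now rows[0,4) x cols[0,8) = 4x8
Op 2 fold_up: fold axis h@2; visible region now rows[0,2) x cols[0,8) = 2x8
Op 3 fold_right: fold axis v@4; visible region now rows[0,2) x cols[4,8) = 2x4
Op 4 fold_up: fold axis h@1; visible region now rows[0,1) x cols[4,8) = 1x4
Op 5 fold_right: fold axis v@6; visible region now rows[0,1) x cols[6,8) = 1x2
Op 6 cut(0, 1): punch at orig (0,7); cuts so far [(0, 7)]; region rows[0,1) x cols[6,8) = 1x2
Op 7 cut(0, 0): punch at orig (0,6); cuts so far [(0, 6), (0, 7)]; region rows[0,1) x cols[6,8) = 1x2
Unfold 1 (reflect across v@6): 4 holes -> [(0, 4), (0, 5), (0, 6), (0, 7)]
Unfold 2 (reflect across h@1): 8 holes -> [(0, 4), (0, 5), (0, 6), (0, 7), (1, 4), (1, 5), (1, 6), (1, 7)]
Unfold 3 (reflect across v@4): 16 holes -> [(0, 0), (0, 1), (0, 2), (0, 3), (0, 4), (0, 5), (0, 6), (0, 7), (1, 0), (1, 1), (1, 2), (1, 3), (1, 4), (1, 5), (1, 6), (1, 7)]
Unfold 4 (reflect across h@2): 32 holes -> [(0, 0), (0, 1), (0, 2), (0, 3), (0, 4), (0, 5), (0, 6), (0, 7), (1, 0), (1, 1), (1, 2), (1, 3), (1, 4), (1, 5), (1, 6), (1, 7), (2, 0), (2, 1), (2, 2), (2, 3), (2, 4), (2, 5), (2, 6), (2, 7), (3, 0), (3, 1), (3, 2), (3, 3), (3, 4), (3, 5), (3, 6), (3, 7)]
Unfold 5 (reflect across v@8): 64 holes -> [(0, 0), (0, 1), (0, 2), (0, 3), (0, 4), (0, 5), (0, 6), (0, 7), (0, 8), (0, 9), (0, 10), (0, 11), (0, 12), (0, 13), (0, 14), (0, 15), (1, 0), (1, 1), (1, 2), (1, 3), (1, 4), (1, 5), (1, 6), (1, 7), (1, 8), (1, 9), (1, 10), (1, 11), (1, 12), (1, 13), (1, 14), (1, 15), (2, 0), (2, 1), (2, 2), (2, 3), (2, 4), (2, 5), (2, 6), (2, 7), (2, 8), (2, 9), (2, 10), (2, 11), (2, 12), (2, 13), (2, 14), (2, 15), (3, 0), (3, 1), (3, 2), (3, 3), (3, 4), (3, 5), (3, 6), (3, 7), (3, 8), (3, 9), (3, 10), (3, 11), (3, 12), (3, 13), (3, 14), (3, 15)]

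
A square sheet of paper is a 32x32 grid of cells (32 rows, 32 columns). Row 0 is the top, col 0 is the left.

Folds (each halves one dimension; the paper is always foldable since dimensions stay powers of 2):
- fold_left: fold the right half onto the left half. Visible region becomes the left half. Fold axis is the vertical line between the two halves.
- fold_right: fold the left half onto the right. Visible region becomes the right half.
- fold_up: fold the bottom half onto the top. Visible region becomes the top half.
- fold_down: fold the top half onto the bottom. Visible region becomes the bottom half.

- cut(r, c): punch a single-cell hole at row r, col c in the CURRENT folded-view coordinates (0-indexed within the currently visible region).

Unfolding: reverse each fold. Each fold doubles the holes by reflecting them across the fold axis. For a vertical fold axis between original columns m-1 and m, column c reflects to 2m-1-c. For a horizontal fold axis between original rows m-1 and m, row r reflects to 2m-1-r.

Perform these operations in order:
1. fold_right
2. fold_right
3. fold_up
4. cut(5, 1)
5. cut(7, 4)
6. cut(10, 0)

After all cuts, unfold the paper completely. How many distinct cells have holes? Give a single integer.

Op 1 fold_right: fold axis v@16; visible region now rows[0,32) x cols[16,32) = 32x16
Op 2 fold_right: fold axis v@24; visible region now rows[0,32) x cols[24,32) = 32x8
Op 3 fold_up: fold axis h@16; visible region now rows[0,16) x cols[24,32) = 16x8
Op 4 cut(5, 1): punch at orig (5,25); cuts so far [(5, 25)]; region rows[0,16) x cols[24,32) = 16x8
Op 5 cut(7, 4): punch at orig (7,28); cuts so far [(5, 25), (7, 28)]; region rows[0,16) x cols[24,32) = 16x8
Op 6 cut(10, 0): punch at orig (10,24); cuts so far [(5, 25), (7, 28), (10, 24)]; region rows[0,16) x cols[24,32) = 16x8
Unfold 1 (reflect across h@16): 6 holes -> [(5, 25), (7, 28), (10, 24), (21, 24), (24, 28), (26, 25)]
Unfold 2 (reflect across v@24): 12 holes -> [(5, 22), (5, 25), (7, 19), (7, 28), (10, 23), (10, 24), (21, 23), (21, 24), (24, 19), (24, 28), (26, 22), (26, 25)]
Unfold 3 (reflect across v@16): 24 holes -> [(5, 6), (5, 9), (5, 22), (5, 25), (7, 3), (7, 12), (7, 19), (7, 28), (10, 7), (10, 8), (10, 23), (10, 24), (21, 7), (21, 8), (21, 23), (21, 24), (24, 3), (24, 12), (24, 19), (24, 28), (26, 6), (26, 9), (26, 22), (26, 25)]

Answer: 24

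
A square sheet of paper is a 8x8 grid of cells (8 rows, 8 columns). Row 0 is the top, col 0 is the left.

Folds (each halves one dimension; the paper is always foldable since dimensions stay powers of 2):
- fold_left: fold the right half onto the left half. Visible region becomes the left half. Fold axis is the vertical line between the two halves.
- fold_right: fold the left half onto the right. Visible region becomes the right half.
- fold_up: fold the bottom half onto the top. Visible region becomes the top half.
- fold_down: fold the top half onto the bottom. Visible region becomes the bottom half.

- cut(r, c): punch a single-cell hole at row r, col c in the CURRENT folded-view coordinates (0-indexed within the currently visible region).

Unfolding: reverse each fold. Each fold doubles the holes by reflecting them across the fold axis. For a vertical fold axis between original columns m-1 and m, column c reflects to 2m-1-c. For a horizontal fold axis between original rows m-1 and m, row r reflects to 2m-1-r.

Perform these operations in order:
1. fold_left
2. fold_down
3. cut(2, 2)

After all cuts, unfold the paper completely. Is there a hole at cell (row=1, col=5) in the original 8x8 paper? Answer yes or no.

Op 1 fold_left: fold axis v@4; visible region now rows[0,8) x cols[0,4) = 8x4
Op 2 fold_down: fold axis h@4; visible region now rows[4,8) x cols[0,4) = 4x4
Op 3 cut(2, 2): punch at orig (6,2); cuts so far [(6, 2)]; region rows[4,8) x cols[0,4) = 4x4
Unfold 1 (reflect across h@4): 2 holes -> [(1, 2), (6, 2)]
Unfold 2 (reflect across v@4): 4 holes -> [(1, 2), (1, 5), (6, 2), (6, 5)]
Holes: [(1, 2), (1, 5), (6, 2), (6, 5)]

Answer: yes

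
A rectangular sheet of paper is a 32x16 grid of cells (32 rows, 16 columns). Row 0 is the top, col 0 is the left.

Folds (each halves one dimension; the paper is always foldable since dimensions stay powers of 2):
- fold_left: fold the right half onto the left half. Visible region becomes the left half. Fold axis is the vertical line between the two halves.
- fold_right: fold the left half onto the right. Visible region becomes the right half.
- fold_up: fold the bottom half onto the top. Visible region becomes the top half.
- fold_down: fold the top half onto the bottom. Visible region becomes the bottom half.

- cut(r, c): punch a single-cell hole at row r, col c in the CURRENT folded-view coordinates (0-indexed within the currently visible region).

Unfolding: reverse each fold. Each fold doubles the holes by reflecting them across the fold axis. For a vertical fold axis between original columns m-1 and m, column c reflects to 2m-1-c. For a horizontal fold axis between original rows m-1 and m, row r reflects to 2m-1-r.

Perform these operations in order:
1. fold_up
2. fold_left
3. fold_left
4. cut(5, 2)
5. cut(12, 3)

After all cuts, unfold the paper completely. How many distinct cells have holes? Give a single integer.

Op 1 fold_up: fold axis h@16; visible region now rows[0,16) x cols[0,16) = 16x16
Op 2 fold_left: fold axis v@8; visible region now rows[0,16) x cols[0,8) = 16x8
Op 3 fold_left: fold axis v@4; visible region now rows[0,16) x cols[0,4) = 16x4
Op 4 cut(5, 2): punch at orig (5,2); cuts so far [(5, 2)]; region rows[0,16) x cols[0,4) = 16x4
Op 5 cut(12, 3): punch at orig (12,3); cuts so far [(5, 2), (12, 3)]; region rows[0,16) x cols[0,4) = 16x4
Unfold 1 (reflect across v@4): 4 holes -> [(5, 2), (5, 5), (12, 3), (12, 4)]
Unfold 2 (reflect across v@8): 8 holes -> [(5, 2), (5, 5), (5, 10), (5, 13), (12, 3), (12, 4), (12, 11), (12, 12)]
Unfold 3 (reflect across h@16): 16 holes -> [(5, 2), (5, 5), (5, 10), (5, 13), (12, 3), (12, 4), (12, 11), (12, 12), (19, 3), (19, 4), (19, 11), (19, 12), (26, 2), (26, 5), (26, 10), (26, 13)]

Answer: 16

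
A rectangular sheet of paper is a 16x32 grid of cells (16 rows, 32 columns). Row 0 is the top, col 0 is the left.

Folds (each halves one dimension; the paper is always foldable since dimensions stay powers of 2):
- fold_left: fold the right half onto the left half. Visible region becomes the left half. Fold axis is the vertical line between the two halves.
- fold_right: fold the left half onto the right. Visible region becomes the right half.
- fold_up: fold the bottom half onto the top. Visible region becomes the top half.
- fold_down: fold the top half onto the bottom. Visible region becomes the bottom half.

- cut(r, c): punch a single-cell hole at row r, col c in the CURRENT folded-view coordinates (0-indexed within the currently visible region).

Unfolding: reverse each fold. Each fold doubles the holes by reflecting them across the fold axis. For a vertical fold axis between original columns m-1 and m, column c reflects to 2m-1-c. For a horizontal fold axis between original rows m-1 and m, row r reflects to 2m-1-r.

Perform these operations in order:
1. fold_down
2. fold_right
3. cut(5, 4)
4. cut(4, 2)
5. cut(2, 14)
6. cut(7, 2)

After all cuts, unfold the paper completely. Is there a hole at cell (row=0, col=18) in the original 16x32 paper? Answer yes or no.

Answer: yes

Derivation:
Op 1 fold_down: fold axis h@8; visible region now rows[8,16) x cols[0,32) = 8x32
Op 2 fold_right: fold axis v@16; visible region now rows[8,16) x cols[16,32) = 8x16
Op 3 cut(5, 4): punch at orig (13,20); cuts so far [(13, 20)]; region rows[8,16) x cols[16,32) = 8x16
Op 4 cut(4, 2): punch at orig (12,18); cuts so far [(12, 18), (13, 20)]; region rows[8,16) x cols[16,32) = 8x16
Op 5 cut(2, 14): punch at orig (10,30); cuts so far [(10, 30), (12, 18), (13, 20)]; region rows[8,16) x cols[16,32) = 8x16
Op 6 cut(7, 2): punch at orig (15,18); cuts so far [(10, 30), (12, 18), (13, 20), (15, 18)]; region rows[8,16) x cols[16,32) = 8x16
Unfold 1 (reflect across v@16): 8 holes -> [(10, 1), (10, 30), (12, 13), (12, 18), (13, 11), (13, 20), (15, 13), (15, 18)]
Unfold 2 (reflect across h@8): 16 holes -> [(0, 13), (0, 18), (2, 11), (2, 20), (3, 13), (3, 18), (5, 1), (5, 30), (10, 1), (10, 30), (12, 13), (12, 18), (13, 11), (13, 20), (15, 13), (15, 18)]
Holes: [(0, 13), (0, 18), (2, 11), (2, 20), (3, 13), (3, 18), (5, 1), (5, 30), (10, 1), (10, 30), (12, 13), (12, 18), (13, 11), (13, 20), (15, 13), (15, 18)]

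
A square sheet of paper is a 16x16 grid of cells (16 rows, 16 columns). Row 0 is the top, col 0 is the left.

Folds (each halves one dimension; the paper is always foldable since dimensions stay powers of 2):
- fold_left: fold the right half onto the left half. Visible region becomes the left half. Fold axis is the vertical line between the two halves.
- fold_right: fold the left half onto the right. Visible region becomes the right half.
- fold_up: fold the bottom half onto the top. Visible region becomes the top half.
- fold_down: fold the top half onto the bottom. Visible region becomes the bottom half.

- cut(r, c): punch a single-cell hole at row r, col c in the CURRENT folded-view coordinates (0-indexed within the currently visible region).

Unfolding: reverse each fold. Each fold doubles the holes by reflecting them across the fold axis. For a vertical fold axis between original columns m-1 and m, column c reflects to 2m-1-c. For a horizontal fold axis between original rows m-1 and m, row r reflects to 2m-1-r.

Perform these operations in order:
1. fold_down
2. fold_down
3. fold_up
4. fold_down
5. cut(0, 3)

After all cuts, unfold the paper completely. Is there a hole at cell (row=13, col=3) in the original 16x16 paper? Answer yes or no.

Op 1 fold_down: fold axis h@8; visible region now rows[8,16) x cols[0,16) = 8x16
Op 2 fold_down: fold axis h@12; visible region now rows[12,16) x cols[0,16) = 4x16
Op 3 fold_up: fold axis h@14; visible region now rows[12,14) x cols[0,16) = 2x16
Op 4 fold_down: fold axis h@13; visible region now rows[13,14) x cols[0,16) = 1x16
Op 5 cut(0, 3): punch at orig (13,3); cuts so far [(13, 3)]; region rows[13,14) x cols[0,16) = 1x16
Unfold 1 (reflect across h@13): 2 holes -> [(12, 3), (13, 3)]
Unfold 2 (reflect across h@14): 4 holes -> [(12, 3), (13, 3), (14, 3), (15, 3)]
Unfold 3 (reflect across h@12): 8 holes -> [(8, 3), (9, 3), (10, 3), (11, 3), (12, 3), (13, 3), (14, 3), (15, 3)]
Unfold 4 (reflect across h@8): 16 holes -> [(0, 3), (1, 3), (2, 3), (3, 3), (4, 3), (5, 3), (6, 3), (7, 3), (8, 3), (9, 3), (10, 3), (11, 3), (12, 3), (13, 3), (14, 3), (15, 3)]
Holes: [(0, 3), (1, 3), (2, 3), (3, 3), (4, 3), (5, 3), (6, 3), (7, 3), (8, 3), (9, 3), (10, 3), (11, 3), (12, 3), (13, 3), (14, 3), (15, 3)]

Answer: yes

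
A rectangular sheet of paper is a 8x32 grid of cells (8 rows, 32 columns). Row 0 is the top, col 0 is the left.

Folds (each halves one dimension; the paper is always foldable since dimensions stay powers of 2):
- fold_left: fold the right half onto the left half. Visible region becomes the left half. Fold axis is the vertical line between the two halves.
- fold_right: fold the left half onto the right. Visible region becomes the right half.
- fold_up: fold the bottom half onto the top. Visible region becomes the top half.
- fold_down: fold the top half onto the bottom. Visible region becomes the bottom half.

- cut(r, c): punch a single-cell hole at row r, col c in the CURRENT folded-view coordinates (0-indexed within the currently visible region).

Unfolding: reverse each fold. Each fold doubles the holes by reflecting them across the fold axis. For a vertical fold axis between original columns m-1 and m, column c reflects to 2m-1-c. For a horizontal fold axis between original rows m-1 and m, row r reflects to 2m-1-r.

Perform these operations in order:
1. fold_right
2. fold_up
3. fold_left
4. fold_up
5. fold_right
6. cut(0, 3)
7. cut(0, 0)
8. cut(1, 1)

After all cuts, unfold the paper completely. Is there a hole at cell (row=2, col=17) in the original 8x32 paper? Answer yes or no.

Op 1 fold_right: fold axis v@16; visible region now rows[0,8) x cols[16,32) = 8x16
Op 2 fold_up: fold axis h@4; visible region now rows[0,4) x cols[16,32) = 4x16
Op 3 fold_left: fold axis v@24; visible region now rows[0,4) x cols[16,24) = 4x8
Op 4 fold_up: fold axis h@2; visible region now rows[0,2) x cols[16,24) = 2x8
Op 5 fold_right: fold axis v@20; visible region now rows[0,2) x cols[20,24) = 2x4
Op 6 cut(0, 3): punch at orig (0,23); cuts so far [(0, 23)]; region rows[0,2) x cols[20,24) = 2x4
Op 7 cut(0, 0): punch at orig (0,20); cuts so far [(0, 20), (0, 23)]; region rows[0,2) x cols[20,24) = 2x4
Op 8 cut(1, 1): punch at orig (1,21); cuts so far [(0, 20), (0, 23), (1, 21)]; region rows[0,2) x cols[20,24) = 2x4
Unfold 1 (reflect across v@20): 6 holes -> [(0, 16), (0, 19), (0, 20), (0, 23), (1, 18), (1, 21)]
Unfold 2 (reflect across h@2): 12 holes -> [(0, 16), (0, 19), (0, 20), (0, 23), (1, 18), (1, 21), (2, 18), (2, 21), (3, 16), (3, 19), (3, 20), (3, 23)]
Unfold 3 (reflect across v@24): 24 holes -> [(0, 16), (0, 19), (0, 20), (0, 23), (0, 24), (0, 27), (0, 28), (0, 31), (1, 18), (1, 21), (1, 26), (1, 29), (2, 18), (2, 21), (2, 26), (2, 29), (3, 16), (3, 19), (3, 20), (3, 23), (3, 24), (3, 27), (3, 28), (3, 31)]
Unfold 4 (reflect across h@4): 48 holes -> [(0, 16), (0, 19), (0, 20), (0, 23), (0, 24), (0, 27), (0, 28), (0, 31), (1, 18), (1, 21), (1, 26), (1, 29), (2, 18), (2, 21), (2, 26), (2, 29), (3, 16), (3, 19), (3, 20), (3, 23), (3, 24), (3, 27), (3, 28), (3, 31), (4, 16), (4, 19), (4, 20), (4, 23), (4, 24), (4, 27), (4, 28), (4, 31), (5, 18), (5, 21), (5, 26), (5, 29), (6, 18), (6, 21), (6, 26), (6, 29), (7, 16), (7, 19), (7, 20), (7, 23), (7, 24), (7, 27), (7, 28), (7, 31)]
Unfold 5 (reflect across v@16): 96 holes -> [(0, 0), (0, 3), (0, 4), (0, 7), (0, 8), (0, 11), (0, 12), (0, 15), (0, 16), (0, 19), (0, 20), (0, 23), (0, 24), (0, 27), (0, 28), (0, 31), (1, 2), (1, 5), (1, 10), (1, 13), (1, 18), (1, 21), (1, 26), (1, 29), (2, 2), (2, 5), (2, 10), (2, 13), (2, 18), (2, 21), (2, 26), (2, 29), (3, 0), (3, 3), (3, 4), (3, 7), (3, 8), (3, 11), (3, 12), (3, 15), (3, 16), (3, 19), (3, 20), (3, 23), (3, 24), (3, 27), (3, 28), (3, 31), (4, 0), (4, 3), (4, 4), (4, 7), (4, 8), (4, 11), (4, 12), (4, 15), (4, 16), (4, 19), (4, 20), (4, 23), (4, 24), (4, 27), (4, 28), (4, 31), (5, 2), (5, 5), (5, 10), (5, 13), (5, 18), (5, 21), (5, 26), (5, 29), (6, 2), (6, 5), (6, 10), (6, 13), (6, 18), (6, 21), (6, 26), (6, 29), (7, 0), (7, 3), (7, 4), (7, 7), (7, 8), (7, 11), (7, 12), (7, 15), (7, 16), (7, 19), (7, 20), (7, 23), (7, 24), (7, 27), (7, 28), (7, 31)]
Holes: [(0, 0), (0, 3), (0, 4), (0, 7), (0, 8), (0, 11), (0, 12), (0, 15), (0, 16), (0, 19), (0, 20), (0, 23), (0, 24), (0, 27), (0, 28), (0, 31), (1, 2), (1, 5), (1, 10), (1, 13), (1, 18), (1, 21), (1, 26), (1, 29), (2, 2), (2, 5), (2, 10), (2, 13), (2, 18), (2, 21), (2, 26), (2, 29), (3, 0), (3, 3), (3, 4), (3, 7), (3, 8), (3, 11), (3, 12), (3, 15), (3, 16), (3, 19), (3, 20), (3, 23), (3, 24), (3, 27), (3, 28), (3, 31), (4, 0), (4, 3), (4, 4), (4, 7), (4, 8), (4, 11), (4, 12), (4, 15), (4, 16), (4, 19), (4, 20), (4, 23), (4, 24), (4, 27), (4, 28), (4, 31), (5, 2), (5, 5), (5, 10), (5, 13), (5, 18), (5, 21), (5, 26), (5, 29), (6, 2), (6, 5), (6, 10), (6, 13), (6, 18), (6, 21), (6, 26), (6, 29), (7, 0), (7, 3), (7, 4), (7, 7), (7, 8), (7, 11), (7, 12), (7, 15), (7, 16), (7, 19), (7, 20), (7, 23), (7, 24), (7, 27), (7, 28), (7, 31)]

Answer: no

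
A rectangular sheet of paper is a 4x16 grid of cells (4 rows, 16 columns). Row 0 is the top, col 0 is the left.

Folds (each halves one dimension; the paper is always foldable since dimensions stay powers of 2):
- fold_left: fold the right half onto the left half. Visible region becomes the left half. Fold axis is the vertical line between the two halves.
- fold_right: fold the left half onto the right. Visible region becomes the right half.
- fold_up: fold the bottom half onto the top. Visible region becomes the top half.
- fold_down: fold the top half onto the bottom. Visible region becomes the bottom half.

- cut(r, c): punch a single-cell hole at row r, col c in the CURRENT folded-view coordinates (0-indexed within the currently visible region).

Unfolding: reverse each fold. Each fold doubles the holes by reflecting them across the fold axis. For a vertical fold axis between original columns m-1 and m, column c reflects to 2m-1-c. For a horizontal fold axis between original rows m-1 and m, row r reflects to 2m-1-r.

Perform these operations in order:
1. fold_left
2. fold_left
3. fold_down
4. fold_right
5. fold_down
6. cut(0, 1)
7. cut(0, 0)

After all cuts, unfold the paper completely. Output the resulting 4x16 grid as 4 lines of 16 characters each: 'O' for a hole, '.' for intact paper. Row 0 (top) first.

Answer: OOOOOOOOOOOOOOOO
OOOOOOOOOOOOOOOO
OOOOOOOOOOOOOOOO
OOOOOOOOOOOOOOOO

Derivation:
Op 1 fold_left: fold axis v@8; visible region now rows[0,4) x cols[0,8) = 4x8
Op 2 fold_left: fold axis v@4; visible region now rows[0,4) x cols[0,4) = 4x4
Op 3 fold_down: fold axis h@2; visible region now rows[2,4) x cols[0,4) = 2x4
Op 4 fold_right: fold axis v@2; visible region now rows[2,4) x cols[2,4) = 2x2
Op 5 fold_down: fold axis h@3; visible region now rows[3,4) x cols[2,4) = 1x2
Op 6 cut(0, 1): punch at orig (3,3); cuts so far [(3, 3)]; region rows[3,4) x cols[2,4) = 1x2
Op 7 cut(0, 0): punch at orig (3,2); cuts so far [(3, 2), (3, 3)]; region rows[3,4) x cols[2,4) = 1x2
Unfold 1 (reflect across h@3): 4 holes -> [(2, 2), (2, 3), (3, 2), (3, 3)]
Unfold 2 (reflect across v@2): 8 holes -> [(2, 0), (2, 1), (2, 2), (2, 3), (3, 0), (3, 1), (3, 2), (3, 3)]
Unfold 3 (reflect across h@2): 16 holes -> [(0, 0), (0, 1), (0, 2), (0, 3), (1, 0), (1, 1), (1, 2), (1, 3), (2, 0), (2, 1), (2, 2), (2, 3), (3, 0), (3, 1), (3, 2), (3, 3)]
Unfold 4 (reflect across v@4): 32 holes -> [(0, 0), (0, 1), (0, 2), (0, 3), (0, 4), (0, 5), (0, 6), (0, 7), (1, 0), (1, 1), (1, 2), (1, 3), (1, 4), (1, 5), (1, 6), (1, 7), (2, 0), (2, 1), (2, 2), (2, 3), (2, 4), (2, 5), (2, 6), (2, 7), (3, 0), (3, 1), (3, 2), (3, 3), (3, 4), (3, 5), (3, 6), (3, 7)]
Unfold 5 (reflect across v@8): 64 holes -> [(0, 0), (0, 1), (0, 2), (0, 3), (0, 4), (0, 5), (0, 6), (0, 7), (0, 8), (0, 9), (0, 10), (0, 11), (0, 12), (0, 13), (0, 14), (0, 15), (1, 0), (1, 1), (1, 2), (1, 3), (1, 4), (1, 5), (1, 6), (1, 7), (1, 8), (1, 9), (1, 10), (1, 11), (1, 12), (1, 13), (1, 14), (1, 15), (2, 0), (2, 1), (2, 2), (2, 3), (2, 4), (2, 5), (2, 6), (2, 7), (2, 8), (2, 9), (2, 10), (2, 11), (2, 12), (2, 13), (2, 14), (2, 15), (3, 0), (3, 1), (3, 2), (3, 3), (3, 4), (3, 5), (3, 6), (3, 7), (3, 8), (3, 9), (3, 10), (3, 11), (3, 12), (3, 13), (3, 14), (3, 15)]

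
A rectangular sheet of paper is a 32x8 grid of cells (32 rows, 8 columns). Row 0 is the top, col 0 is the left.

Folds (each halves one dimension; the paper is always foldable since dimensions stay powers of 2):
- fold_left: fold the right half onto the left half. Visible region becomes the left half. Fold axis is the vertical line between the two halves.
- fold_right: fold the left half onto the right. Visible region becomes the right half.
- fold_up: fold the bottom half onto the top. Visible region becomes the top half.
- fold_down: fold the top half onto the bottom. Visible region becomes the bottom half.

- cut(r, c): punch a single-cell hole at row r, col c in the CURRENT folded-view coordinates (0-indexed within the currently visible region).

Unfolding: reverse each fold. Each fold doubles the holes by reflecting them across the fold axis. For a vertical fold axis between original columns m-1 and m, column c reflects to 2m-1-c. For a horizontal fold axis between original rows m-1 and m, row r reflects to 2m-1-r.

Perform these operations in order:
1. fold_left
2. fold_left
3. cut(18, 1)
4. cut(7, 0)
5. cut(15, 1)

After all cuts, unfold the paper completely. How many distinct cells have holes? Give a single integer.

Answer: 12

Derivation:
Op 1 fold_left: fold axis v@4; visible region now rows[0,32) x cols[0,4) = 32x4
Op 2 fold_left: fold axis v@2; visible region now rows[0,32) x cols[0,2) = 32x2
Op 3 cut(18, 1): punch at orig (18,1); cuts so far [(18, 1)]; region rows[0,32) x cols[0,2) = 32x2
Op 4 cut(7, 0): punch at orig (7,0); cuts so far [(7, 0), (18, 1)]; region rows[0,32) x cols[0,2) = 32x2
Op 5 cut(15, 1): punch at orig (15,1); cuts so far [(7, 0), (15, 1), (18, 1)]; region rows[0,32) x cols[0,2) = 32x2
Unfold 1 (reflect across v@2): 6 holes -> [(7, 0), (7, 3), (15, 1), (15, 2), (18, 1), (18, 2)]
Unfold 2 (reflect across v@4): 12 holes -> [(7, 0), (7, 3), (7, 4), (7, 7), (15, 1), (15, 2), (15, 5), (15, 6), (18, 1), (18, 2), (18, 5), (18, 6)]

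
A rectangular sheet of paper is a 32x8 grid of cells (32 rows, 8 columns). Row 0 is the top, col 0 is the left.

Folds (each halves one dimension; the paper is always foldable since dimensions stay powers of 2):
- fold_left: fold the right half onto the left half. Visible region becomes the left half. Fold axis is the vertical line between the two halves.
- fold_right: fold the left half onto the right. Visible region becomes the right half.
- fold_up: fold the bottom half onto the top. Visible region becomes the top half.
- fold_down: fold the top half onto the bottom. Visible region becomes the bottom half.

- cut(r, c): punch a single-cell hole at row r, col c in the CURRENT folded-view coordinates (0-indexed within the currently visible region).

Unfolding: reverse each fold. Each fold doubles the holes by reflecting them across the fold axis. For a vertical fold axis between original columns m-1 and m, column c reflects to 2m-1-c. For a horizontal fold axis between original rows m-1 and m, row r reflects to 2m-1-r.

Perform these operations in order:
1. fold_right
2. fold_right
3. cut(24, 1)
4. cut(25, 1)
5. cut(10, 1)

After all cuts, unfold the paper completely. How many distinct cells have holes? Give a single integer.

Op 1 fold_right: fold axis v@4; visible region now rows[0,32) x cols[4,8) = 32x4
Op 2 fold_right: fold axis v@6; visible region now rows[0,32) x cols[6,8) = 32x2
Op 3 cut(24, 1): punch at orig (24,7); cuts so far [(24, 7)]; region rows[0,32) x cols[6,8) = 32x2
Op 4 cut(25, 1): punch at orig (25,7); cuts so far [(24, 7), (25, 7)]; region rows[0,32) x cols[6,8) = 32x2
Op 5 cut(10, 1): punch at orig (10,7); cuts so far [(10, 7), (24, 7), (25, 7)]; region rows[0,32) x cols[6,8) = 32x2
Unfold 1 (reflect across v@6): 6 holes -> [(10, 4), (10, 7), (24, 4), (24, 7), (25, 4), (25, 7)]
Unfold 2 (reflect across v@4): 12 holes -> [(10, 0), (10, 3), (10, 4), (10, 7), (24, 0), (24, 3), (24, 4), (24, 7), (25, 0), (25, 3), (25, 4), (25, 7)]

Answer: 12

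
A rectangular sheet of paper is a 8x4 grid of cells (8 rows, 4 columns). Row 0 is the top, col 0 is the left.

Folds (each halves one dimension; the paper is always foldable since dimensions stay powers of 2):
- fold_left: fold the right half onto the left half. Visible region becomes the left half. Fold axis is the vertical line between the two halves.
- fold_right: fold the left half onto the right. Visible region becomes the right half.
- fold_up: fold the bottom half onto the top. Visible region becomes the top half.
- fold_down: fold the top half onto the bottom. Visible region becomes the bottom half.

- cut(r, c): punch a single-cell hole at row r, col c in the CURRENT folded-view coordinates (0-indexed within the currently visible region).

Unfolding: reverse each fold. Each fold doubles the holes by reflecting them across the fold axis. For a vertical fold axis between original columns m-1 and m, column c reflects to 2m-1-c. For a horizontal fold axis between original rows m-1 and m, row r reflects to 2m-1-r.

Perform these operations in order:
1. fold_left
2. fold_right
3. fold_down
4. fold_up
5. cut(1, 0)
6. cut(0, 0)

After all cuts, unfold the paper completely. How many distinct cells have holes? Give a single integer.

Answer: 32

Derivation:
Op 1 fold_left: fold axis v@2; visible region now rows[0,8) x cols[0,2) = 8x2
Op 2 fold_right: fold axis v@1; visible region now rows[0,8) x cols[1,2) = 8x1
Op 3 fold_down: fold axis h@4; visible region now rows[4,8) x cols[1,2) = 4x1
Op 4 fold_up: fold axis h@6; visible region now rows[4,6) x cols[1,2) = 2x1
Op 5 cut(1, 0): punch at orig (5,1); cuts so far [(5, 1)]; region rows[4,6) x cols[1,2) = 2x1
Op 6 cut(0, 0): punch at orig (4,1); cuts so far [(4, 1), (5, 1)]; region rows[4,6) x cols[1,2) = 2x1
Unfold 1 (reflect across h@6): 4 holes -> [(4, 1), (5, 1), (6, 1), (7, 1)]
Unfold 2 (reflect across h@4): 8 holes -> [(0, 1), (1, 1), (2, 1), (3, 1), (4, 1), (5, 1), (6, 1), (7, 1)]
Unfold 3 (reflect across v@1): 16 holes -> [(0, 0), (0, 1), (1, 0), (1, 1), (2, 0), (2, 1), (3, 0), (3, 1), (4, 0), (4, 1), (5, 0), (5, 1), (6, 0), (6, 1), (7, 0), (7, 1)]
Unfold 4 (reflect across v@2): 32 holes -> [(0, 0), (0, 1), (0, 2), (0, 3), (1, 0), (1, 1), (1, 2), (1, 3), (2, 0), (2, 1), (2, 2), (2, 3), (3, 0), (3, 1), (3, 2), (3, 3), (4, 0), (4, 1), (4, 2), (4, 3), (5, 0), (5, 1), (5, 2), (5, 3), (6, 0), (6, 1), (6, 2), (6, 3), (7, 0), (7, 1), (7, 2), (7, 3)]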